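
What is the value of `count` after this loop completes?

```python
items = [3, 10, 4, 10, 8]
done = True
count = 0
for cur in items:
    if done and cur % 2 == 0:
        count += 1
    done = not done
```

Count even values at even positions
`count` takes the values: 0 → 1 → 2

Answer: 2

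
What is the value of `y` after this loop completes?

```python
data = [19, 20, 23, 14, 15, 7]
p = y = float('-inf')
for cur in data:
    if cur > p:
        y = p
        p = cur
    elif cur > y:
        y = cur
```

Second largest (with repeats) in [19, 20, 23, 14, 15, 7]
`y` takes the values: -inf → 19 → 20

Answer: 20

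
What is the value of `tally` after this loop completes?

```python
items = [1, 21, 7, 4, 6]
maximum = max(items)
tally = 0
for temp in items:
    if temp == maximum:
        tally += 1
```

Count of max value 21 in [1, 21, 7, 4, 6]
`tally` takes the values: 0 → 1

Answer: 1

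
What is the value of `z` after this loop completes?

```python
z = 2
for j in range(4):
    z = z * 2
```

Multiply by 2, 4 times: 2 * 2^4 = 32
`z` takes the values: 2 → 4 → 8 → 16 → 32

Answer: 32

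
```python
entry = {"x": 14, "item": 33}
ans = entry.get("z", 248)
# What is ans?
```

Trace:
`entry = {"x": 14, "item": 33}` → entry = {'x': 14, 'item': 33}
`ans = entry.get("z", 248)` → ans = 248
So ans = 248

Answer: 248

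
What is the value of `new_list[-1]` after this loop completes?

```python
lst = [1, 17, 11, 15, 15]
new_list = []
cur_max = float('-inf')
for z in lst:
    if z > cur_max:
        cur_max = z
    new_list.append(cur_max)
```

Running max ends at 17
`new_list` takes the values: [] → [1] → [1, 17] → [1, 17, 17] → [1, 17, 17, 17] → [1, 17, 17, 17, 17]
So `new_list[-1]` = 17

Answer: 17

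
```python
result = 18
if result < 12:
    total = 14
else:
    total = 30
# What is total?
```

Trace:
`result = 18` → result = 18
`if result < 12: ...` → result < 12 is False, take else branch → total = 30
So total = 30

Answer: 30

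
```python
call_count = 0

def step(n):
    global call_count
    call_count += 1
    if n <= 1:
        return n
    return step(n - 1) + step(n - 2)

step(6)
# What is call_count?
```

Calls(n) = 1 + Calls(n-1) + Calls(n-2); Calls(0)=Calls(1)=1. For n=6 this gives 25.

Answer: 25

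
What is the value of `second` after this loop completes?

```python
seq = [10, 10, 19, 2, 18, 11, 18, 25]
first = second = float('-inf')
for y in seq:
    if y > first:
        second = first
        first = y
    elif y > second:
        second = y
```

Second largest (with repeats) in [10, 10, 19, 2, 18, 11, 18, 25]
`second` takes the values: -inf → 10 → 18 → 19

Answer: 19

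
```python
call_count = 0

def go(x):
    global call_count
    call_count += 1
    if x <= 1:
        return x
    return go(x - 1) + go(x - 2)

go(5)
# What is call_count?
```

Calls(x) = 1 + Calls(x-1) + Calls(x-2); Calls(0)=Calls(1)=1. For x=5 this gives 15.

Answer: 15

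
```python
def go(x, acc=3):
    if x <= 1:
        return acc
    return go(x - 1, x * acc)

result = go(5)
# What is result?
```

Accumulator trace (n, acc): (5, 3) -> (4, 15) -> (3, 60) -> (2, 180) -> (1, 360) -> return 360

Answer: 360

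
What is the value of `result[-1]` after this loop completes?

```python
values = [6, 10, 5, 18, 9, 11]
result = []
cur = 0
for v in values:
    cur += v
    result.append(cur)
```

Cumulative sum ends at 59
`result` takes the values: [] → [6] → [6, 16] → [6, 16, 21] → [6, 16, 21, 39] → [6, 16, 21, 39, 48] → [6, 16, 21, 39, 48, 59]
So `result[-1]` = 59

Answer: 59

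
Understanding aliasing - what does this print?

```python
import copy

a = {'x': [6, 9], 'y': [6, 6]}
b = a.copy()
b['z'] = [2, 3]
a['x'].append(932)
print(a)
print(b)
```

Key concept: shallow copy of dict with mutable values.
Step by step:
`a = {'x': [6, 9], 'y': [6, 6]}` → a = {'x': [6, 9], 'y': [6, 6]}
`b = a.copy()` → b = {'x': [6, 9], 'y': [6, 6]}
`b['z'] = [2, 3]` → b = {'x': [6, 9], 'y': [6, 6], 'z': [2, 3]}
`a['x'].append(932)` → a = {'x': [6, 9, 932], 'y': [6, 6]}; b = {'x': [6, 9, 932], 'y': [6, 6], 'z': [2, 3]}
`print(a)` → prints {'x': [6, 9, 932], 'y': [6, 6]}
`print(b)` → prints {'x': [6, 9, 932], 'y': [6, 6], 'z': [2, 3]}

Answer:
{'x': [6, 9, 932], 'y': [6, 6]}
{'x': [6, 9, 932], 'y': [6, 6], 'z': [2, 3]}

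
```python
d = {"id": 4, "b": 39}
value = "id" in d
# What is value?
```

Trace:
`d = {"id": 4, "b": 39}` → d = {'id': 4, 'b': 39}
`value = "id" in d` → value = True
So value = True

Answer: True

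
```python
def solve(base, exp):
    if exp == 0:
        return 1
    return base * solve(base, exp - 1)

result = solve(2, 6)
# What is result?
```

solve(2, 6) = 2 * 2 * 2 * 2 * 2 * 2 = 64

Answer: 64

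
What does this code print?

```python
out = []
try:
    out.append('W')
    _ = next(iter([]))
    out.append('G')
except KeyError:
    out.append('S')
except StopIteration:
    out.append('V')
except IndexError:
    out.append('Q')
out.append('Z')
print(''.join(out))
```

Execution trace: 'W' (try body) → 'V' (except StopIteration) → 'Z' (after the try/except). Output: WVZ

Answer: WVZ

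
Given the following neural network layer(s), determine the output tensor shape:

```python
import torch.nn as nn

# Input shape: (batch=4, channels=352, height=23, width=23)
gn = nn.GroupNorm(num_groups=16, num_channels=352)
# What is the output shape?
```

Input: (4, 352, 23, 23) -> Output: (4, 352, 23, 23)

Answer: (4, 352, 23, 23)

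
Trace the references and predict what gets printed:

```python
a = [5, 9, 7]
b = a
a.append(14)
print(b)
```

Key concept: basic list aliasing.
Step by step:
`a = [5, 9, 7]` → a = [5, 9, 7]
`b = a` → b = [5, 9, 7] (same object as a)
`a.append(14)` → a = [5, 9, 7, 14] (same object as b); b = [5, 9, 7, 14] (same object as a)
`print(b)` → prints [5, 9, 7, 14]

Answer: [5, 9, 7, 14]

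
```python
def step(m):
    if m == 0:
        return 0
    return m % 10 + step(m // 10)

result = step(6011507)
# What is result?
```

Sum of digits of 6011507: 7 + 0 + 5 + 1 + 1 + 0 + 6 = 20

Answer: 20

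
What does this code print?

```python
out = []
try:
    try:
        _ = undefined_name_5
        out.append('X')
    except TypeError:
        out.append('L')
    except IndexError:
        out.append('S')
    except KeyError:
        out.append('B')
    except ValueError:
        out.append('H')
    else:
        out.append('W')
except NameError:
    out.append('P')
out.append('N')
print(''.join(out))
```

Execution trace: 'P' (outer except NameError) → 'N' (after the try/except). Output: PN

Answer: PN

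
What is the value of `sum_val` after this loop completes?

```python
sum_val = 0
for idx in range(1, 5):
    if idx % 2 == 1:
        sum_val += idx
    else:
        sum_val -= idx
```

Add odd, subtract even
`sum_val` takes the values: 0 → 1 → -1 → 2 → -2

Answer: -2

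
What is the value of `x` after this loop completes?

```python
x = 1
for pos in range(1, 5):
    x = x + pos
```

Start at 1, add 1 through 4
`x` takes the values: 1 → 2 → 4 → 7 → 11

Answer: 11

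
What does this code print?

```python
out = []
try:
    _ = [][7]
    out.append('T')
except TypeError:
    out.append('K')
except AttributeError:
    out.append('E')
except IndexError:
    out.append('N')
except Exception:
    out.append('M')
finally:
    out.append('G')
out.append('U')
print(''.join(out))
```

Execution trace: 'N' (except IndexError) → 'G' (finally) → 'U' (after the try/except). Output: NGU

Answer: NGU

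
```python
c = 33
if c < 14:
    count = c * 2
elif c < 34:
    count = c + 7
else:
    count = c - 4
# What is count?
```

Trace:
`c = 33` → c = 33
`if c < 14: ...` → c < 14 is False, c < 34 is True → count = 40
So count = 40

Answer: 40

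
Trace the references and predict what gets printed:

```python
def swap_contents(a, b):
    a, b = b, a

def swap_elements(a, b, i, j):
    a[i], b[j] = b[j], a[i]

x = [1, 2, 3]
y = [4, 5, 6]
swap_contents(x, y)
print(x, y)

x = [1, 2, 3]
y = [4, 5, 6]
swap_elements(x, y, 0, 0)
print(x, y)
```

Key concept: parameter rebinding vs mutation.
Step by step:
`x = [1, 2, 3]` → x = [1, 2, 3]
`y = [4, 5, 6]` → y = [4, 5, 6]
`swap_contents(x, y)` → no visible change to tracked variables
`print(x, y)` → prints [1, 2, 3] [4, 5, 6]
`x = [1, 2, 3]` → x = [1, 2, 3]
`y = [4, 5, 6]` → y = [4, 5, 6]
`swap_elements(x, y, 0, 0)` → x = [4, 2, 3]; y = [1, 5, 6]
`print(x, y)` → prints [4, 2, 3] [1, 5, 6]

Answer:
[1, 2, 3] [4, 5, 6]
[4, 2, 3] [1, 5, 6]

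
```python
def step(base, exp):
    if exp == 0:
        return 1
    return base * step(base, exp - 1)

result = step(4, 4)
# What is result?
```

step(4, 4) = 4 * 4 * 4 * 4 = 256

Answer: 256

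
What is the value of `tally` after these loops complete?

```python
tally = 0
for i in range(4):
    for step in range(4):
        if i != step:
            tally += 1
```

4² - 4 (exclude diagonal)
`tally` takes the values: 0 → 1 → 2 → 3 → 4 → 5 → 6 → 7 → 8 → 9 → 10 → 11 → 12

Answer: 12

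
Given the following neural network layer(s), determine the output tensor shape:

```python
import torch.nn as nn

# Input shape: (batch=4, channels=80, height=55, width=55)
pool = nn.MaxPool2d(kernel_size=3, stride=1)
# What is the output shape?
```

Input: (4, 80, 55, 55) -> Output: (4, 80, 53, 53)

Answer: (4, 80, 53, 53)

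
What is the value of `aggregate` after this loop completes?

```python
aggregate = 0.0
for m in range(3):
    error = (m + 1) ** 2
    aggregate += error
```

Sum of squared losses 1² + 2² + ... + 3²
`aggregate` takes the values: 0.0 → 1.0 → 5.0 → 14.0

Answer: 14.0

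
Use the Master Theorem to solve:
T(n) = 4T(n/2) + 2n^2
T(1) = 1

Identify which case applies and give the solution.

a=4, b=2, f(n)=2n^2. log_2(4) = 2. Since c=2 = 2, Case 2 applies: T(n) = Θ(n^log_b(a) · log n) = O(n^2 log n).

Answer: O(n^2 log n) - Case 2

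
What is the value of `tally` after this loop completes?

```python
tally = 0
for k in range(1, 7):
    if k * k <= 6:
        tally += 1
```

Count numbers where k² ≤ 6
`tally` takes the values: 0 → 1 → 2

Answer: 2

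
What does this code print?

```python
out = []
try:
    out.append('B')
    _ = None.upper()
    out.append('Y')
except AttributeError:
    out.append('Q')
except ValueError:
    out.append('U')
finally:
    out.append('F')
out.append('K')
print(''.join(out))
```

Execution trace: 'B' (try body) → 'Q' (except AttributeError) → 'F' (finally) → 'K' (after the try/except). Output: BQFK

Answer: BQFK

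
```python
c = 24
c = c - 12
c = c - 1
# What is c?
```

Trace:
`c = 24` → c = 24
`c = c - 12` → c = 12
`c = c - 1` → c = 11
So c = 11

Answer: 11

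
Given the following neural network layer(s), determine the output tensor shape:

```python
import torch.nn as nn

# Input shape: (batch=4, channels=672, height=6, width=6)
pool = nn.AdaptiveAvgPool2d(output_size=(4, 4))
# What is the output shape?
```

Input: (4, 672, 6, 6) -> Output: (4, 672, 4, 4)

Answer: (4, 672, 4, 4)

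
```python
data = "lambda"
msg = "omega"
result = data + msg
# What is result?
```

Trace:
`data = "lambda"` → data = 'lambda'
`msg = "omega"` → msg = 'omega'
`result = data + msg` → result = 'lambdaomega'
So result = 'lambdaomega'

Answer: 'lambdaomega'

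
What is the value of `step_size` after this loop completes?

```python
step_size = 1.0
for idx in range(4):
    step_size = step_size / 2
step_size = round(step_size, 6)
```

Halving LR 4 times: 1 / 2^4
`step_size` takes the values: 1.0 → 0.5 → 0.25 → 0.125 → 0.0625

Answer: 0.0625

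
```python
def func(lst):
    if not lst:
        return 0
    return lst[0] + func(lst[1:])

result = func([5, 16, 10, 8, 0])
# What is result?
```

5 + 16 + 10 + 8 + 0 + 0 = 39

Answer: 39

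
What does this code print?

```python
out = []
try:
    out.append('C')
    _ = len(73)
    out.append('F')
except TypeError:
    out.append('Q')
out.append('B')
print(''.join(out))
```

Execution trace: 'C' (try body) → 'Q' (except TypeError) → 'B' (after the try/except). Output: CQB

Answer: CQB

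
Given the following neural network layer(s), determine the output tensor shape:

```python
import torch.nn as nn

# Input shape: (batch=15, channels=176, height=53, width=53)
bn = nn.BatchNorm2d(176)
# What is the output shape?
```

Input: (15, 176, 53, 53) -> Output: (15, 176, 53, 53)

Answer: (15, 176, 53, 53)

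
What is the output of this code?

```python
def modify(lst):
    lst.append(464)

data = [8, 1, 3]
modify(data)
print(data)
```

Key concept: function modifies passed list.
Step by step:
`data = [8, 1, 3]` → data = [8, 1, 3]
`modify(data)` → data = [8, 1, 3, 464]
`print(data)` → prints [8, 1, 3, 464]

Answer: [8, 1, 3, 464]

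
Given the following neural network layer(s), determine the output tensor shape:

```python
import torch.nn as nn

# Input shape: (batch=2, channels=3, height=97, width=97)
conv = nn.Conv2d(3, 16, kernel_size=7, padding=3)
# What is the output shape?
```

Input: (2, 3, 97, 97) -> Output: (2, 16, 97, 97)

Answer: (2, 16, 97, 97)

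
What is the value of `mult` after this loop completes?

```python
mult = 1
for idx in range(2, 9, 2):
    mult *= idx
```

Product of even numbers 2 to 8
`mult` takes the values: 1 → 2 → 8 → 48 → 384

Answer: 384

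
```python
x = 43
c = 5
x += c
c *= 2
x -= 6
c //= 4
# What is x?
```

Trace:
`x = 43` → x = 43
`c = 5` → c = 5
`x += c` → x = 48
`c *= 2` → c = 10
`x -= 6` → x = 42
`c //= 4` → c = 2
So x = 42

Answer: 42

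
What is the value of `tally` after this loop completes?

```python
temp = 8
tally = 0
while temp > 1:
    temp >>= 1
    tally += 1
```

Count right shifts until 1
`tally` takes the values: 0 → 1 → 2 → 3

Answer: 3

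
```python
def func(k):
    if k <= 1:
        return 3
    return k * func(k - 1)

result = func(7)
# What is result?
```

func(7) = 7 * 6 * 5 * 4 * 3 * 2 * 3 = 15120

Answer: 15120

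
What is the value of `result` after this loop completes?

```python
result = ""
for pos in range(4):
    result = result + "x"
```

Repeat 'x' 4 times
`result` takes the values: "" → "x" → "xx" → "xxx" → "xxxx"

Answer: "xxxx"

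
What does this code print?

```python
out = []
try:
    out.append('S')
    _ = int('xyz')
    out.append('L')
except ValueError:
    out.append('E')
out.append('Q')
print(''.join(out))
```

Execution trace: 'S' (try body) → 'E' (except ValueError) → 'Q' (after the try/except). Output: SEQ

Answer: SEQ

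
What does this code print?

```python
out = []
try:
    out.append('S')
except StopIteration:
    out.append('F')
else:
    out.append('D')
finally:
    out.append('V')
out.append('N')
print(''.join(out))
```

Execution trace: 'S' (try body, no exception) → 'D' (else) → 'V' (finally) → 'N' (after the try/except). Output: SDVN

Answer: SDVN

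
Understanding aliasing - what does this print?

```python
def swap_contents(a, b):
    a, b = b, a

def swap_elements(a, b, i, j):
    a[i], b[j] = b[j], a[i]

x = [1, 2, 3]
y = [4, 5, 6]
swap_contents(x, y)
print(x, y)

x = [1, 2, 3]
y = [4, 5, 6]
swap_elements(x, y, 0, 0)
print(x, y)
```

Key concept: parameter rebinding vs mutation.
Step by step:
`x = [1, 2, 3]` → x = [1, 2, 3]
`y = [4, 5, 6]` → y = [4, 5, 6]
`swap_contents(x, y)` → no visible change to tracked variables
`print(x, y)` → prints [1, 2, 3] [4, 5, 6]
`x = [1, 2, 3]` → x = [1, 2, 3]
`y = [4, 5, 6]` → y = [4, 5, 6]
`swap_elements(x, y, 0, 0)` → x = [4, 2, 3]; y = [1, 5, 6]
`print(x, y)` → prints [4, 2, 3] [1, 5, 6]

Answer:
[1, 2, 3] [4, 5, 6]
[4, 2, 3] [1, 5, 6]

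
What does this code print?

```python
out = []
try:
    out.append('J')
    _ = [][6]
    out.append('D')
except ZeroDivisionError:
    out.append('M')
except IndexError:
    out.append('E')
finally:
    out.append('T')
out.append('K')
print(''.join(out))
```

Execution trace: 'J' (try body) → 'E' (except IndexError) → 'T' (finally) → 'K' (after the try/except). Output: JETK

Answer: JETK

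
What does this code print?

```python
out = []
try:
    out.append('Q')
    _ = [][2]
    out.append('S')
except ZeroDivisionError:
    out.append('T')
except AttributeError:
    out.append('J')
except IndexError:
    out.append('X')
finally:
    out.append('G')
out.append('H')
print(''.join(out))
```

Execution trace: 'Q' (try body) → 'X' (except IndexError) → 'G' (finally) → 'H' (after the try/except). Output: QXGH

Answer: QXGH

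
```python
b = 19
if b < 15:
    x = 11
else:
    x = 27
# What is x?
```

Trace:
`b = 19` → b = 19
`if b < 15: ...` → b < 15 is False, take else branch → x = 27
So x = 27

Answer: 27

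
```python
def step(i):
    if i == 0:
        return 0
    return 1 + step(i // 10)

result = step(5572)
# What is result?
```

Count of digits of 5572: 4

Answer: 4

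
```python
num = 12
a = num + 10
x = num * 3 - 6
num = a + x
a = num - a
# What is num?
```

Trace:
`num = 12` → num = 12
`a = num + 10` → a = 22
`x = num * 3 - 6` → x = 30
`num = a + x` → num = 52
`a = num - a` → a = 30
So num = 52

Answer: 52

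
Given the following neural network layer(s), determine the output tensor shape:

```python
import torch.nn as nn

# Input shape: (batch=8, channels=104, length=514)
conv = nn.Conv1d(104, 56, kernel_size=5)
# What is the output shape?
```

Input: (8, 104, 514) -> Output: (8, 56, 510)

Answer: (8, 56, 510)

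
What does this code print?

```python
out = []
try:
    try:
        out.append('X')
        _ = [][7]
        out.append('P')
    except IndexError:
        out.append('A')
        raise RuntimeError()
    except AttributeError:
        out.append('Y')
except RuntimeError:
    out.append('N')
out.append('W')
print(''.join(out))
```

Execution trace: 'X' (try body) → 'A' (except IndexError) → 'N' (outer except RuntimeError) → 'W' (after the try/except). Output: XANW

Answer: XANW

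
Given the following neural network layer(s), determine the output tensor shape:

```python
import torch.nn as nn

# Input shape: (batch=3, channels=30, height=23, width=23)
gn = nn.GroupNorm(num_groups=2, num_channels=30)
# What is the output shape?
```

Input: (3, 30, 23, 23) -> Output: (3, 30, 23, 23)

Answer: (3, 30, 23, 23)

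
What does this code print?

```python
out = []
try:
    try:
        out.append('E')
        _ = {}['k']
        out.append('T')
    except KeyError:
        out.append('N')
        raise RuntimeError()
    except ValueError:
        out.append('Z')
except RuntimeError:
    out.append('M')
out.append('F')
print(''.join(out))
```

Execution trace: 'E' (inner try body) → 'N' (inner except KeyError) → 'M' (outer except RuntimeError) → 'F' (after the try/except). Output: ENMF

Answer: ENMF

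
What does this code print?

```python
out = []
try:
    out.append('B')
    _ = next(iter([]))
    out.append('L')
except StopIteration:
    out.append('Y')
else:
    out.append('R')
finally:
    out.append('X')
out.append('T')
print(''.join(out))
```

Execution trace: 'B' (try body) → 'Y' (except StopIteration) → 'X' (finally) → 'T' (after the try/except). Output: BYXT

Answer: BYXT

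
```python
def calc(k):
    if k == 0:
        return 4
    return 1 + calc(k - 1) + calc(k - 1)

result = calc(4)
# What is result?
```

calc(k) = 1 + 2·calc(k-1), calc(0)=4. Closed form: (4+1)·2^4 - 1 = 79.

Answer: 79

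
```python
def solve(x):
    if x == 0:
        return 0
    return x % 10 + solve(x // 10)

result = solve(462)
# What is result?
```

Sum of digits of 462: 2 + 6 + 4 = 12

Answer: 12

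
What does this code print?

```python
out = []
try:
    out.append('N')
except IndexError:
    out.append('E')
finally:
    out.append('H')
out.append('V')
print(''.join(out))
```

Execution trace: 'N' (try body, no exception) → 'H' (finally) → 'V' (after the try/except). Output: NHV

Answer: NHV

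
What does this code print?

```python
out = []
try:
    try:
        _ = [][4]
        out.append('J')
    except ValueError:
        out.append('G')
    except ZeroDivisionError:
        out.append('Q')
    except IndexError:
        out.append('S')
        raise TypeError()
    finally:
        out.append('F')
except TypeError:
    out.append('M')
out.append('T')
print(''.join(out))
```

Execution trace: 'S' (inner except IndexError) → 'F' (inner finally) → 'M' (outer except TypeError) → 'T' (after the try/except). Output: SFMT

Answer: SFMT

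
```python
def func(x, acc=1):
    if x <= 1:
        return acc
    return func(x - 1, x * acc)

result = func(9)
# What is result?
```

Accumulator trace (n, acc): (9, 1) -> (8, 9) -> (7, 72) -> (6, 504) -> (5, 3024) -> (4, 15120) -> (3, 60480) -> (2, 181440) -> (1, 362880) -> return 362880

Answer: 362880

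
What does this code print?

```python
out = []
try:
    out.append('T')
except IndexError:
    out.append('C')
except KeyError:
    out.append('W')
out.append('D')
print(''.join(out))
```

Execution trace: 'T' (try body, no exception) → 'D' (after the try/except). Output: TD

Answer: TD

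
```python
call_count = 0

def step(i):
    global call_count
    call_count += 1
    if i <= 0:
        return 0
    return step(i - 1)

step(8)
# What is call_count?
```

Linear recursion stepping by 1: 9 calls from i=8 down to ≤0.

Answer: 9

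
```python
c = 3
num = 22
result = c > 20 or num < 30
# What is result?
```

Trace:
`c = 3` → c = 3
`num = 22` → num = 22
`result = c > 20 or num < 30` → result = True
So result = True

Answer: True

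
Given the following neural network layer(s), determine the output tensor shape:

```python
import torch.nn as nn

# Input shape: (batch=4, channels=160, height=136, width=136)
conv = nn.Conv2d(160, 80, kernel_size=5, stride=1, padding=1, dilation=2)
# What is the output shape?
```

Input: (4, 160, 136, 136) -> Output: (4, 80, 130, 130)

Answer: (4, 80, 130, 130)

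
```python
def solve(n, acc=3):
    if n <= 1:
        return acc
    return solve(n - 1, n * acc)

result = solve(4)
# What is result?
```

Accumulator trace (n, acc): (4, 3) -> (3, 12) -> (2, 36) -> (1, 72) -> return 72

Answer: 72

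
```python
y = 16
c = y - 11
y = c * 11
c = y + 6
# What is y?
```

Trace:
`y = 16` → y = 16
`c = y - 11` → c = 5
`y = c * 11` → y = 55
`c = y + 6` → c = 61
So y = 55

Answer: 55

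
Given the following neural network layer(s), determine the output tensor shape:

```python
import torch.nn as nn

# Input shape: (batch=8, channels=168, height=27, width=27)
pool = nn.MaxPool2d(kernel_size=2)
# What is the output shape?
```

Input: (8, 168, 27, 27) -> Output: (8, 168, 13, 13)

Answer: (8, 168, 13, 13)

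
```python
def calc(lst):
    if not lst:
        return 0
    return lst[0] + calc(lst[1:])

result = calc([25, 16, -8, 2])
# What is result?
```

25 + 16 + (-8) + 2 + 0 = 35

Answer: 35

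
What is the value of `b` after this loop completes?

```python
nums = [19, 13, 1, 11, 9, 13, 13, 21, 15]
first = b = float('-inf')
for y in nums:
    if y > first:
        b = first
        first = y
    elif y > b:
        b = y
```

Second largest (with repeats) in [19, 13, 1, 11, 9, 13, 13, 21, 15]
`b` takes the values: -inf → 13 → 19

Answer: 19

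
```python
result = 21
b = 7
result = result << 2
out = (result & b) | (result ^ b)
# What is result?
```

Trace:
`result = 21` → result = 21
`b = 7` → b = 7
`result = result << 2` → result = 84
`out = (result & b) | (result ^ b)` → out = 87
So result = 84

Answer: 84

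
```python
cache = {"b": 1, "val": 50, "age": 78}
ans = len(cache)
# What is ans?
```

Trace:
`cache = {"b": 1, "val": 50, "age": 78}` → cache = {'b': 1, 'val': 50, 'age': 78}
`ans = len(cache)` → ans = 3
So ans = 3

Answer: 3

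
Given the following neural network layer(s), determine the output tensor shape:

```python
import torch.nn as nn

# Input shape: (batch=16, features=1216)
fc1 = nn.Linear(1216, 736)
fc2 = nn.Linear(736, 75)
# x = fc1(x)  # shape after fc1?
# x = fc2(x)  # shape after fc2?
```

Input: (16, 1216) -> after fc1: (16, 736) -> Output: (16, 75)

Answer: (16, 75)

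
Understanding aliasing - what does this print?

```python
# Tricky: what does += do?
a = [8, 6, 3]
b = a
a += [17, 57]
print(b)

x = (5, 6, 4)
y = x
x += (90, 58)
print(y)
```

Key concept: += behavior differs for mutable vs immutable.
Step by step:
`a = [8, 6, 3]` → a = [8, 6, 3]
`b = a` → b = [8, 6, 3] (same object as a)
`a += [17, 57]` → a = [8, 6, 3, 17, 57] (same object as b); b = [8, 6, 3, 17, 57] (same object as a)
`print(b)` → prints [8, 6, 3, 17, 57]
`x = (5, 6, 4)` → x = (5, 6, 4)
`y = x` → y = (5, 6, 4)
`x += (90, 58)` → x = (5, 6, 4, 90, 58)
`print(y)` → prints (5, 6, 4)

Answer:
[8, 6, 3, 17, 57]
(5, 6, 4)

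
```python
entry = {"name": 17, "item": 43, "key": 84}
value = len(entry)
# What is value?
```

Trace:
`entry = {"name": 17, "item": 43, "key": 84}` → entry = {'name': 17, 'item': 43, 'key': 84}
`value = len(entry)` → value = 3
So value = 3

Answer: 3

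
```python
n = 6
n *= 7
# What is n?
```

Trace:
`n = 6` → n = 6
`n *= 7` → n = 42
So n = 42

Answer: 42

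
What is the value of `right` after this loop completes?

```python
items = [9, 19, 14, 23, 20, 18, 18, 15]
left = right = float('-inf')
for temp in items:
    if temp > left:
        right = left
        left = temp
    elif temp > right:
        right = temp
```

Second largest (with repeats) in [9, 19, 14, 23, 20, 18, 18, 15]
`right` takes the values: -inf → 9 → 14 → 19 → 20

Answer: 20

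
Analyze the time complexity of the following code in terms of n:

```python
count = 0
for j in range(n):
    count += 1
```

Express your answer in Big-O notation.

Each loop level contributes: n. Multiplying the contributions gives O(n).

Answer: O(n)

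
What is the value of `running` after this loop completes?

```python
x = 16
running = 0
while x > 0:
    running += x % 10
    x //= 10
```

Sum digits of 16
`running` takes the values: 0 → 6 → 7

Answer: 7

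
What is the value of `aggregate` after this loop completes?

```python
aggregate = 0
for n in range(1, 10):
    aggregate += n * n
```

Sum of squares 1² to 9² = 285
`aggregate` takes the values: 0 → 1 → 5 → 14 → 30 → 55 → 91 → 140 → 204 → 285

Answer: 285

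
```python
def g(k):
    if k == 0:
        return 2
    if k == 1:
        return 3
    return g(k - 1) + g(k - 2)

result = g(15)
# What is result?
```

Build up from base cases: g(0)=2, g(1)=3, g(2)=5, g(3)=8, g(4)=13, g(5)=21, g(6)=34, ..., g(15)=2584

Answer: 2584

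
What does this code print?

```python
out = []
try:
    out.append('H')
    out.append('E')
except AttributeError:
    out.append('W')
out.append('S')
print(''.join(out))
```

Execution trace: 'H' (try body) → 'E' (try body, no exception) → 'S' (after the try/except). Output: HES

Answer: HES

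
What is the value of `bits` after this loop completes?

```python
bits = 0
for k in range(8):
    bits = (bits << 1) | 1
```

Build 8 consecutive 1-bits: 0b11111111
`bits` takes the values: 0 → 1 → 3 → 7 → 15 → 31 → 63 → 127 → 255

Answer: 255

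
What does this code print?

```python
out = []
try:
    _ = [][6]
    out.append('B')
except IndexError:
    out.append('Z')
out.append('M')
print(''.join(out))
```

Execution trace: 'Z' (except IndexError) → 'M' (after the try/except). Output: ZM

Answer: ZM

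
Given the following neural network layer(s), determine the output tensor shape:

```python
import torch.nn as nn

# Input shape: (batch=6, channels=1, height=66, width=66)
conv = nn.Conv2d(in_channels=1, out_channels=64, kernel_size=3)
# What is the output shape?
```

Input: (6, 1, 66, 66) -> Output: (6, 64, 64, 64)

Answer: (6, 64, 64, 64)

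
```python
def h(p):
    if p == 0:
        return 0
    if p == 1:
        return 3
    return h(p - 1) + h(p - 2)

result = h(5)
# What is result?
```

Build up from base cases: h(0)=0, h(1)=3, h(2)=3, h(3)=6, h(4)=9, h(5)=15

Answer: 15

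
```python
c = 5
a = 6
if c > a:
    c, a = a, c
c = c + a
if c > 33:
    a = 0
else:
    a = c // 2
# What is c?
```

Trace:
`c = 5` → c = 5
`a = 6` → a = 6
`if c > a: ...` → c > a is False → no variable changes
`c = c + a` → c = 11
`if c > 33: ...` → c > 33 is False, take else branch → a = 5
So c = 11

Answer: 11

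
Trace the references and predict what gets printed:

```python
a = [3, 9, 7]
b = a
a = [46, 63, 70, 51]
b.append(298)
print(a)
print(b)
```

Key concept: rebinding vs mutation: a is rebound to a new list, b still points at the original.
Step by step:
`a = [3, 9, 7]` → a = [3, 9, 7]
`b = a` → b = [3, 9, 7] (same object as a)
`a = [46, 63, 70, 51]` → a = [46, 63, 70, 51]
`b.append(298)` → b = [3, 9, 7, 298]
`print(a)` → prints [46, 63, 70, 51]
`print(b)` → prints [3, 9, 7, 298]

Answer:
[46, 63, 70, 51]
[3, 9, 7, 298]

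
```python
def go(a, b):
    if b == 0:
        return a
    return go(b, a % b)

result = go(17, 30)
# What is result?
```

go(17, 30) -> go(30, 17) -> go(17, 13) -> go(13, 4) -> go(4, 1) -> go(1, 0) -> 1

Answer: 1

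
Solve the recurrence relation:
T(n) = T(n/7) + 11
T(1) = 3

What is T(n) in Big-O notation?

Each step divides n by 7 and adds 11. After log_7(n) steps we reach T(1)=3. So T(n) = 11·log_7(n) + 3 = O(log n).

Answer: O(log n)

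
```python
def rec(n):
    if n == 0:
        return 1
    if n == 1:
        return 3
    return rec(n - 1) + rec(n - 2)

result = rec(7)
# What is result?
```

Build up from base cases: rec(0)=1, rec(1)=3, rec(2)=4, rec(3)=7, rec(4)=11, rec(5)=18, rec(6)=29, ..., rec(7)=47

Answer: 47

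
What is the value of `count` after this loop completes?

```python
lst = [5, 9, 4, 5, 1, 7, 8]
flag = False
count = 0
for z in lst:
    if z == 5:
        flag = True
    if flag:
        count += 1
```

Count elements after first 5 in [5, 9, 4, 5, 1, 7, 8]
`count` takes the values: 0 → 1 → 2 → 3 → 4 → 5 → 6 → 7

Answer: 7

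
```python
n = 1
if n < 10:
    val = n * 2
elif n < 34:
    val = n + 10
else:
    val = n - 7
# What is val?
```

Trace:
`n = 1` → n = 1
`if n < 10: ...` → n < 10 is True → val = 2
So val = 2

Answer: 2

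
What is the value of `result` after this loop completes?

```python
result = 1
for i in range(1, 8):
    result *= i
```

7! = 5040
`result` takes the values: 1 → 2 → 6 → 24 → 120 → 720 → 5040

Answer: 5040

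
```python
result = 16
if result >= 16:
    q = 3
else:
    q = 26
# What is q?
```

Trace:
`result = 16` → result = 16
`if result >= 16: ...` → result >= 16 is True → q = 3
So q = 3

Answer: 3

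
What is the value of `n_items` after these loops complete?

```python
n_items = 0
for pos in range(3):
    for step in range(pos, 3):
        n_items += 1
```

Upper triangle: 3 + 2 + ... + 1
`n_items` takes the values: 0 → 1 → 2 → 3 → 4 → 5 → 6

Answer: 6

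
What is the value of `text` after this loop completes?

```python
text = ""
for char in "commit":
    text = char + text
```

Reverse 'commit'
`text` takes the values: "" → "c" → "oc" → "moc" → "mmoc" → "immoc" → "timmoc"

Answer: "timmoc"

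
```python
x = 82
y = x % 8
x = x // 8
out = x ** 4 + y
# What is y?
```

Trace:
`x = 82` → x = 82
`y = x % 8` → y = 2
`x = x // 8` → x = 10
`out = x ** 4 + y` → out = 10002
So y = 2

Answer: 2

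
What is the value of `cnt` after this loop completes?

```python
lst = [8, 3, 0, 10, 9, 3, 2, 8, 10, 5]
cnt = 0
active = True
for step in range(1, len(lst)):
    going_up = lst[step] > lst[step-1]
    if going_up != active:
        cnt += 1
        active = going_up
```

Count direction changes in [8, 3, 0, 10, 9, 3, 2, 8, 10, 5]
`cnt` takes the values: 0 → 1 → 2 → 3 → 4 → 5

Answer: 5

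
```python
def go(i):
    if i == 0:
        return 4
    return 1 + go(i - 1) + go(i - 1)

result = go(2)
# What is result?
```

go(i) = 1 + 2·go(i-1), go(0)=4. Closed form: (4+1)·2^2 - 1 = 19.

Answer: 19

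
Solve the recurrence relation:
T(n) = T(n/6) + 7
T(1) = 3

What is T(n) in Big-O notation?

Each step divides n by 6 and adds 7. After log_6(n) steps we reach T(1)=3. So T(n) = 7·log_6(n) + 3 = O(log n).

Answer: O(log n)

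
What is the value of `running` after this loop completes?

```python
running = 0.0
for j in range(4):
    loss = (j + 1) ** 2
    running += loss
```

Sum of squared losses 1² + 2² + ... + 4²
`running` takes the values: 0.0 → 1.0 → 5.0 → 14.0 → 30.0

Answer: 30.0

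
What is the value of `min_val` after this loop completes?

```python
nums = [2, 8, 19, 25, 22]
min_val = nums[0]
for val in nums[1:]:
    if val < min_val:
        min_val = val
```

Minimum of [2, 8, 19, 25, 22]
`min_val` takes the values: 2

Answer: 2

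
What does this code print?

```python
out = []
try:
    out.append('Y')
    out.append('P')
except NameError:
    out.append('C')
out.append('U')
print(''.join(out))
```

Execution trace: 'Y' (try body) → 'P' (try body, no exception) → 'U' (after the try/except). Output: YPU

Answer: YPU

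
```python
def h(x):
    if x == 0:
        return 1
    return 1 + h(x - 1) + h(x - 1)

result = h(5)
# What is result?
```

h(x) = 1 + 2·h(x-1), h(0)=1. Closed form: (1+1)·2^5 - 1 = 63.

Answer: 63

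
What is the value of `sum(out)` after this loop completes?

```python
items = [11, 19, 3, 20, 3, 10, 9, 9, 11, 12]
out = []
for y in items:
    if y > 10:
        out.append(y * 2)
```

Sum of doubled values > 10
`out` takes the values: [] → [22] → [22, 38] → [22, 38, 40] → [22, 38, 40, 22] → [22, 38, 40, 22, 24]
So `sum(out)` = 146

Answer: 146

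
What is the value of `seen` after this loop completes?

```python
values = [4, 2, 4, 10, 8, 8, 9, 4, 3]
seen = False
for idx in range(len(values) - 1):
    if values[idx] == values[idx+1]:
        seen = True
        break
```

Check consecutive duplicates in [4, 2, 4, 10, 8, 8, 9, 4, 3]
`seen` takes the values: False → True

Answer: True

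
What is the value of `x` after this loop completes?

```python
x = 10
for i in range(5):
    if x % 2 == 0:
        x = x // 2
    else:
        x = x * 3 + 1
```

Collatz-style transformation from 10
`x` takes the values: 10 → 5 → 16 → 8 → 4 → 2

Answer: 2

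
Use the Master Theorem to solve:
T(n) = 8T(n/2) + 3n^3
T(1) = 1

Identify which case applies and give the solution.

a=8, b=2, f(n)=3n^3. log_2(8) = 3. Since c=3 = 3, Case 2 applies: T(n) = Θ(n^log_b(a) · log n) = O(n^3 log n).

Answer: O(n^3 log n) - Case 2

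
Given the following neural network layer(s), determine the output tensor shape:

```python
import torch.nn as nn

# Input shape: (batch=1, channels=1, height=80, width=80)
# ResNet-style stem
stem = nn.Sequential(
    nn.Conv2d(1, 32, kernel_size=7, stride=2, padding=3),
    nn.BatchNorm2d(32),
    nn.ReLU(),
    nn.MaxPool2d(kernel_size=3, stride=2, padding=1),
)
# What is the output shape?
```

Input: (1, 1, 80, 80) -> after Conv2d 7x7 stride=2: (1, 32, 40, 40) -> Output: (1, 32, 20, 20)

Answer: (1, 32, 20, 20)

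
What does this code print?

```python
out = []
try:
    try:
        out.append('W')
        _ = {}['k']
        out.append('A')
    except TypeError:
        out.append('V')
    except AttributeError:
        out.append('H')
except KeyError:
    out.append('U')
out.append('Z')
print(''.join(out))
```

Execution trace: 'W' (try body) → 'U' (outer except KeyError) → 'Z' (after the try/except). Output: WUZ

Answer: WUZ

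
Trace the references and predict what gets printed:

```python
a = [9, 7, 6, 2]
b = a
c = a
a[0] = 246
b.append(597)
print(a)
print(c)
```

Key concept: multiple aliases.
Step by step:
`a = [9, 7, 6, 2]` → a = [9, 7, 6, 2]
`b = a` → b = [9, 7, 6, 2] (same object as a)
`c = a` → c = [9, 7, 6, 2] (same object as a, b)
`a[0] = 246` → a = [246, 7, 6, 2] (same object as b, c); b = [246, 7, 6, 2] (same object as a, c); c = [246, 7, 6, 2] (same object as a, b)
`b.append(597)` → a = [246, 7, 6, 2, 597] (same object as b, c); b = [246, 7, 6, 2, 597] (same object as a, c); c = [246, 7, 6, 2, 597] (same object as a, b)
`print(a)` → prints [246, 7, 6, 2, 597]
`print(c)` → prints [246, 7, 6, 2, 597]

Answer:
[246, 7, 6, 2, 597]
[246, 7, 6, 2, 597]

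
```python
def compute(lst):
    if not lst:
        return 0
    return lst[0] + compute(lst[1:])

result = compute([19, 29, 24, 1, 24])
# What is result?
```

19 + 29 + 24 + 1 + 24 + 0 = 97

Answer: 97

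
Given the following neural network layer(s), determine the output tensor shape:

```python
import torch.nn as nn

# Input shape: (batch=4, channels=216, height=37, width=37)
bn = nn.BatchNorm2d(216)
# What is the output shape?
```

Input: (4, 216, 37, 37) -> Output: (4, 216, 37, 37)

Answer: (4, 216, 37, 37)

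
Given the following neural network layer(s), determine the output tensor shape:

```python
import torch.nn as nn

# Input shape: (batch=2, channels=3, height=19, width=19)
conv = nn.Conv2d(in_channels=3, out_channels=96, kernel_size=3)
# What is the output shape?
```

Input: (2, 3, 19, 19) -> Output: (2, 96, 17, 17)

Answer: (2, 96, 17, 17)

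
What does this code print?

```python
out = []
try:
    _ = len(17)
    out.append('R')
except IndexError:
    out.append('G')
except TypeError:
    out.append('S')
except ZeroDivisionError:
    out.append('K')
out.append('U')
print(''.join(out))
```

Execution trace: 'S' (except TypeError) → 'U' (after the try/except). Output: SU

Answer: SU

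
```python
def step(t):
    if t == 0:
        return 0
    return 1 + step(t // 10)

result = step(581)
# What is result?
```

Count of digits of 581: 3

Answer: 3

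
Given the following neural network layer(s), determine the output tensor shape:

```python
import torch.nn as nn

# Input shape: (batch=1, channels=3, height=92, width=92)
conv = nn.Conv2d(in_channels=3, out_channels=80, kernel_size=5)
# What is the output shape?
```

Input: (1, 3, 92, 92) -> Output: (1, 80, 88, 88)

Answer: (1, 80, 88, 88)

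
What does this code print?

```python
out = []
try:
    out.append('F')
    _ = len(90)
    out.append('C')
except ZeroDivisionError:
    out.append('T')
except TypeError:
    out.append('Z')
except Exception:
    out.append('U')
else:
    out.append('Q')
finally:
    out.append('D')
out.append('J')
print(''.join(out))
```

Execution trace: 'F' (try body) → 'Z' (except TypeError) → 'D' (finally) → 'J' (after the try/except). Output: FZDJ

Answer: FZDJ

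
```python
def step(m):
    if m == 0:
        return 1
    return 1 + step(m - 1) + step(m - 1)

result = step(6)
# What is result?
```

step(m) = 1 + 2·step(m-1), step(0)=1. Closed form: (1+1)·2^6 - 1 = 127.

Answer: 127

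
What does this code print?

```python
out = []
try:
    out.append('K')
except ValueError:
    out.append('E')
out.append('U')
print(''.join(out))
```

Execution trace: 'K' (try body, no exception) → 'U' (after the try/except). Output: KU

Answer: KU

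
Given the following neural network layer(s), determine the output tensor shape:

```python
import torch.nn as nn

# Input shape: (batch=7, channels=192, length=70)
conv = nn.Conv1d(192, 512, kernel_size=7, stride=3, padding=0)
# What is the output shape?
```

Input: (7, 192, 70) -> Output: (7, 512, 22)

Answer: (7, 512, 22)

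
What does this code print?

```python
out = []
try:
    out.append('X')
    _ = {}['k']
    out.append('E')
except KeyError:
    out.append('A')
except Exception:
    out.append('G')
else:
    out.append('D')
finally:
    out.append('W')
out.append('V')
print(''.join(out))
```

Execution trace: 'X' (try body) → 'A' (except KeyError) → 'W' (finally) → 'V' (after the try/except). Output: XAWV

Answer: XAWV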